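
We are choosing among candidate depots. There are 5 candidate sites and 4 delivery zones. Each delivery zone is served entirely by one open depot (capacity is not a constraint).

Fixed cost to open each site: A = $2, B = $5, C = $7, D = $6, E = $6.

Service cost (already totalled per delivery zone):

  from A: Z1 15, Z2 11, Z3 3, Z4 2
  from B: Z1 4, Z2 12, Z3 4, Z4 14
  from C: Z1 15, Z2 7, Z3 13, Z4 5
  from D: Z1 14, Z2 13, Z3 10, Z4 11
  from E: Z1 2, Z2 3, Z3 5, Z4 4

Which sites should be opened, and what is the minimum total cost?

For any fixed open set, each delivery zone goes to its cheapest open site; total = fixed + service.
{A, E}: Z1→E 2, Z2→E 3, Z3→A 3, Z4→A 2. Service 10; fixed 8; total 18.
{E}: Z1→E 2, Z2→E 3, Z3→E 5, Z4→E 4. Service 14; fixed 6; total 20.
{A, B, E}: service 10 + fixed 13 = 23
{A, B, C, D, E}: service 10 + fixed 26 = 36
No other subset beats 18.

Open A and E; minimum total cost 18.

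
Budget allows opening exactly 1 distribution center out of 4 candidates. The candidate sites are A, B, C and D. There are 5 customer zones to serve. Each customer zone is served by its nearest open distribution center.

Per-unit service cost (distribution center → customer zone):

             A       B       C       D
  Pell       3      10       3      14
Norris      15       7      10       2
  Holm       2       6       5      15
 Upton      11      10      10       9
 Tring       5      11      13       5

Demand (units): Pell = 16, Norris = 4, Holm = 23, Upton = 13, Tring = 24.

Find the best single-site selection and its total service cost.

With exactly 1 open, each customer zone uses its cheapest among the chosen.
{A}: Pell→A 3·16=48, Norris→A 15·4=60, Holm→A 2·23=46, Upton→A 11·13=143, Tring→A 5·24=120. Service cost 417.
{C}: service cost 645
{B}: service cost 720
Among all 4 size-1 choices, {A} is lowest.

Choose A only; total service cost 417.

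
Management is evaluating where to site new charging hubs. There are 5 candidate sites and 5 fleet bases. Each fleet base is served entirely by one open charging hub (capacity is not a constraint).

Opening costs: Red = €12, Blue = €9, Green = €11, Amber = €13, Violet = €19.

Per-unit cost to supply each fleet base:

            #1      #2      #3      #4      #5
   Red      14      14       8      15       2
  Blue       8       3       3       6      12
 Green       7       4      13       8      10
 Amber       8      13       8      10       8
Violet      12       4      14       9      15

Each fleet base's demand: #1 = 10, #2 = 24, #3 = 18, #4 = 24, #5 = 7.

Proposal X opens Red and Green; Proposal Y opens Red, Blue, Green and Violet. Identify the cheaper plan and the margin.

Proposal X: {Red, Green}: #1→Green 7·10=70, #2→Green 4·24=96, #3→Red 8·18=144, #4→Green 8·24=192, #5→Red 2·7=14. Service 516; fixed 23; total 539.
Proposal Y: {Red, Blue, Green, Violet}: #1→Green 7·10=70, #2→Blue 3·24=72, #3→Blue 3·18=54, #4→Blue 6·24=144, #5→Red 2·7=14. Service 354; fixed 51; total 405.
Difference: |539 − 405| = 134.

Proposal Y is cheaper by 134.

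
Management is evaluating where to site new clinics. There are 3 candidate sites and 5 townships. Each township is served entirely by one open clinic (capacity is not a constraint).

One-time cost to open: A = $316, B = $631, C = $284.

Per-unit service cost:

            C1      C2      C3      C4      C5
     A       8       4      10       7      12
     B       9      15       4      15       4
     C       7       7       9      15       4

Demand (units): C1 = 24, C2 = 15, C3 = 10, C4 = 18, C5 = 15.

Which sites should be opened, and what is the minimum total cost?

Open A only; minimum total cost 974.

For any fixed open set, each township goes to its cheapest open site; total = fixed + service.
{A}: C1→A 8·24=192, C2→A 4·15=60, C3→A 10·10=100, C4→A 7·18=126, C5→A 12·15=180. Service 658; fixed 316; total 974.
{C}: service 693 + fixed 284 = 977
{A, C}: C1→C 7·24=168, C2→A 4·15=60, C3→C 9·10=90, C4→A 7·18=126, C5→C 4·15=60. Service 504; fixed 600; total 1104.
{A, B, C}: service 454 + fixed 1231 = 1685
No other subset beats 974.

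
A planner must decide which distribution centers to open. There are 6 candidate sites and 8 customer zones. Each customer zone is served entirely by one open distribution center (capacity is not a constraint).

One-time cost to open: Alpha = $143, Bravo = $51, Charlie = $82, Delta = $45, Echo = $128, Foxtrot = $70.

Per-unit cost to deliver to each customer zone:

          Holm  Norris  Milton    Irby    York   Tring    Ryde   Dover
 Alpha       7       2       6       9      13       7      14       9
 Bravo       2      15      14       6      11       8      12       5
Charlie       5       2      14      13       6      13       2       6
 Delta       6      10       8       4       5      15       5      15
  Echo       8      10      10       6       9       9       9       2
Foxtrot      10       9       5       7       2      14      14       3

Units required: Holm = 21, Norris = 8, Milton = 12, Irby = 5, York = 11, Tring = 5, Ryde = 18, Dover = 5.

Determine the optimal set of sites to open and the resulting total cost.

For any fixed open set, each customer zone goes to its cheapest open site; total = fixed + service.
{Bravo, Charlie, Foxtrot}: Holm→Bravo 2·21=42, Norris→Charlie 2·8=16, Milton→Foxtrot 5·12=60, Irby→Bravo 6·5=30, York→Foxtrot 2·11=22, Tring→Bravo 8·5=40, Ryde→Charlie 2·18=36, Dover→Foxtrot 3·5=15. Service 261; fixed 203; total 464.
{Bravo, Charlie, Delta, Foxtrot}: service 251 + fixed 248 = 499
{Charlie, Foxtrot}: service 354 + fixed 152 = 506
{Alpha, Bravo, Charlie, Delta, Echo, Foxtrot}: service 241 + fixed 519 = 760
No other subset beats 464.

Open Bravo, Charlie and Foxtrot; minimum total cost 464.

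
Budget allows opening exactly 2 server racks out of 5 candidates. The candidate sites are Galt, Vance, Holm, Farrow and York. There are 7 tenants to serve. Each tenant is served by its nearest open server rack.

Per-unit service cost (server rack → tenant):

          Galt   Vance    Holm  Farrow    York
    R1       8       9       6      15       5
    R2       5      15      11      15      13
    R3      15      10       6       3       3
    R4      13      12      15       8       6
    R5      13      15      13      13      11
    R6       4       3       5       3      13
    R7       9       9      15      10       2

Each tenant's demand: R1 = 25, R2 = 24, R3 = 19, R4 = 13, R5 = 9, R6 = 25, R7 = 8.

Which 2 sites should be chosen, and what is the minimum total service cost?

Choose Galt and York; total service cost 595.

With exactly 2 open, each tenant uses its cheapest among the chosen.
{Galt, York}: R1→York 5·25=125, R2→Galt 5·24=120, R3→York 3·19=57, R4→York 6·13=78, R5→York 11·9=99, R6→Galt 4·25=100, R7→York 2·8=16. Service cost 595.
{Galt, Farrow}: service cost 745
{Vance, York}: service cost 762
Among all 10 size-2 choices, {Galt, York} is lowest.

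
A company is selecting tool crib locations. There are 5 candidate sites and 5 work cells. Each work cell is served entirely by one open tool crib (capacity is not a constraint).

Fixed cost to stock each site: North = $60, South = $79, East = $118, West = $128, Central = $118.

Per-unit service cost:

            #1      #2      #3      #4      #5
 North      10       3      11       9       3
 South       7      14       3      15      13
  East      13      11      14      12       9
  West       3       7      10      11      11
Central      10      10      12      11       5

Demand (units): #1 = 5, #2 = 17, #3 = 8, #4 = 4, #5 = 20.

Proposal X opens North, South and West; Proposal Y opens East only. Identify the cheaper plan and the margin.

Proposal X: {North, South, West}: #1→West 3·5=15, #2→North 3·17=51, #3→South 3·8=24, #4→North 9·4=36, #5→North 3·20=60. Service 186; fixed 267; total 453.
Proposal Y: {East}: #1→East 13·5=65, #2→East 11·17=187, #3→East 14·8=112, #4→East 12·4=48, #5→East 9·20=180. Service 592; fixed 118; total 710.
Difference: |453 − 710| = 257.

Proposal X is cheaper by 257.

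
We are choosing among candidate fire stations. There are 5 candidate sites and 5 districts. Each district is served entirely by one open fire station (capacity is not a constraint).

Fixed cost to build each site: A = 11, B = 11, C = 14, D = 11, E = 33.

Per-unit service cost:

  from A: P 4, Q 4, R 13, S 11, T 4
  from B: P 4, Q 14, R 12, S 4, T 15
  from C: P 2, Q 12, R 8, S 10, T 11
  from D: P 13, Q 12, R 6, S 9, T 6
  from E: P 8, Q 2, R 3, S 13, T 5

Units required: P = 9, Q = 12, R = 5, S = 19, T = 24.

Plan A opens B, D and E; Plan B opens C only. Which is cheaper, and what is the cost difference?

Plan A: {B, D, E}: P→B 4·9=36, Q→E 2·12=24, R→E 3·5=15, S→B 4·19=76, T→E 5·24=120. Service 271; fixed 55; total 326.
Plan B: {C}: P→C 2·9=18, Q→C 12·12=144, R→C 8·5=40, S→C 10·19=190, T→C 11·24=264. Service 656; fixed 14; total 670.
Difference: |326 − 670| = 344.

Plan A is cheaper by 344.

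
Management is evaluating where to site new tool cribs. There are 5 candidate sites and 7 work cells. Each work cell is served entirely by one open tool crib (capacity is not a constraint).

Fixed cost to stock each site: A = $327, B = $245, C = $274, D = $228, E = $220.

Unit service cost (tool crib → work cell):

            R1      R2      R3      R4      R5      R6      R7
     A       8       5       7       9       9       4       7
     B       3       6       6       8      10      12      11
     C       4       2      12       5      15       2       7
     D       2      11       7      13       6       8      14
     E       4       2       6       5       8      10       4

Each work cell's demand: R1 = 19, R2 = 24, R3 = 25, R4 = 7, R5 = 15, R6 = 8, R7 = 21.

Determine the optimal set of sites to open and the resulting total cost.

Open E only; minimum total cost 813.

For any fixed open set, each work cell goes to its cheapest open site; total = fixed + service.
{E}: R1→E 4·19=76, R2→E 2·24=48, R3→E 6·25=150, R4→E 5·7=35, R5→E 8·15=120, R6→E 10·8=80, R7→E 4·21=84. Service 593; fixed 220; total 813.
{D, E}: service 509 + fixed 448 = 957
{C, E}: R1→C 4·19=76, R2→C 2·24=48, R3→E 6·25=150, R4→C 5·7=35, R5→E 8·15=120, R6→C 2·8=16, R7→E 4·21=84. Service 529; fixed 494; total 1023.
{A, B, C, D, E}: service 461 + fixed 1294 = 1755
No other subset beats 813.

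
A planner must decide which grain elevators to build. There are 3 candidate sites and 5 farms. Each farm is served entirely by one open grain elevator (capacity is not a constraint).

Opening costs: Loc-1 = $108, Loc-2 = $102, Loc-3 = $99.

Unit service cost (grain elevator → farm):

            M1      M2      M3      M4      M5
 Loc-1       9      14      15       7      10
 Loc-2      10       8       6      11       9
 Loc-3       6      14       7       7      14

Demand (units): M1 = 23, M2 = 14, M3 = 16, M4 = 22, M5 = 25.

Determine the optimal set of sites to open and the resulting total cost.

For any fixed open set, each farm goes to its cheapest open site; total = fixed + service.
{Loc-2, Loc-3}: M1→Loc-3 6·23=138, M2→Loc-2 8·14=112, M3→Loc-2 6·16=96, M4→Loc-3 7·22=154, M5→Loc-2 9·25=225. Service 725; fixed 201; total 926.
{Loc-1, Loc-2}: M1→Loc-1 9·23=207, M2→Loc-2 8·14=112, M3→Loc-2 6·16=96, M4→Loc-1 7·22=154, M5→Loc-2 9·25=225. Service 794; fixed 210; total 1004.
{Loc-2}: M1→Loc-2 10·23=230, M2→Loc-2 8·14=112, M3→Loc-2 6·16=96, M4→Loc-2 11·22=242, M5→Loc-2 9·25=225. Service 905; fixed 102; total 1007.
{Loc-1, Loc-2, Loc-3}: M1→Loc-3 6·23=138, M2→Loc-2 8·14=112, M3→Loc-2 6·16=96, M4→Loc-1 7·22=154, M5→Loc-2 9·25=225. Service 725; fixed 309; total 1034.
No other subset beats 926.

Open Loc-2 and Loc-3; minimum total cost 926.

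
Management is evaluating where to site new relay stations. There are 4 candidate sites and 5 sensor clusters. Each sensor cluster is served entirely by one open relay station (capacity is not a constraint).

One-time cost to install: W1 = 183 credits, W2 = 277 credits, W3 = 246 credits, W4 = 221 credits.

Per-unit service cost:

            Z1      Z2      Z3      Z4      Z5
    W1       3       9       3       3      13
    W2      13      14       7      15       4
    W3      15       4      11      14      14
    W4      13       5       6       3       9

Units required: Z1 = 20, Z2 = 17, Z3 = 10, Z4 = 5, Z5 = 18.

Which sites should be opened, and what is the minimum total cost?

For any fixed open set, each sensor cluster goes to its cheapest open site; total = fixed + service.
{W1}: Z1→W1 3·20=60, Z2→W1 9·17=153, Z3→W1 3·10=30, Z4→W1 3·5=15, Z5→W1 13·18=234. Service 492; fixed 183; total 675.
{W1, W4}: Z1→W1 3·20=60, Z2→W4 5·17=85, Z3→W1 3·10=30, Z4→W1 3·5=15, Z5→W4 9·18=162. Service 352; fixed 404; total 756.
{W1, W2}: service 330 + fixed 460 = 790
{W1, W2, W3, W4}: service 245 + fixed 927 = 1172
No other subset beats 675.

Open W1 only; minimum total cost 675.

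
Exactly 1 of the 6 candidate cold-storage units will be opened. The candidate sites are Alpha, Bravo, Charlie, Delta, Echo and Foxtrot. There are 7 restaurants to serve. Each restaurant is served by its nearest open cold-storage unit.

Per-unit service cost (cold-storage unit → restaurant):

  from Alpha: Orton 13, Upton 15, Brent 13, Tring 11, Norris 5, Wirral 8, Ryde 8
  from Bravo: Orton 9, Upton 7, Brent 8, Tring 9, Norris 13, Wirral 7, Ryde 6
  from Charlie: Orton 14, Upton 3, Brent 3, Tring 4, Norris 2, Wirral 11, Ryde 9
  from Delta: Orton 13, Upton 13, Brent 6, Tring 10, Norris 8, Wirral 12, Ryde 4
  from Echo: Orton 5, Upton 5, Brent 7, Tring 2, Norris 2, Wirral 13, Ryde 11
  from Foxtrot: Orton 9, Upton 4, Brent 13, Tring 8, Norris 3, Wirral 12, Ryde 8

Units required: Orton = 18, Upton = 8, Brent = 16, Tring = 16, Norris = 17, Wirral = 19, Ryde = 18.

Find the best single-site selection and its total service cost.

Choose Echo only; total service cost 753.

With exactly 1 open, each restaurant uses its cheapest among the chosen.
{Echo}: Orton→Echo 5·18=90, Upton→Echo 5·8=40, Brent→Echo 7·16=112, Tring→Echo 2·16=32, Norris→Echo 2·17=34, Wirral→Echo 13·19=247, Ryde→Echo 11·18=198. Service cost 753.
{Charlie}: service cost 793
{Bravo}: service cost 952
Among all 6 size-1 choices, {Echo} is lowest.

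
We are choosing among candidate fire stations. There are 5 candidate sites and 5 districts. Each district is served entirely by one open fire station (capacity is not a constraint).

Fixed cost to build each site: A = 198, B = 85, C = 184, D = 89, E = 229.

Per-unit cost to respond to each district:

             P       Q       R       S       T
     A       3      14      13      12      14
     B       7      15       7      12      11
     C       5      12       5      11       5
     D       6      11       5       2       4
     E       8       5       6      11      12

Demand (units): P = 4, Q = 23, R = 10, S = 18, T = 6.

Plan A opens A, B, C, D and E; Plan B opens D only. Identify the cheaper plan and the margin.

Plan B is cheaper by 546.

Plan A: {A, B, C, D, E}: P→A 3·4=12, Q→E 5·23=115, R→C 5·10=50, S→D 2·18=36, T→D 4·6=24. Service 237; fixed 785; total 1022.
Plan B: {D}: P→D 6·4=24, Q→D 11·23=253, R→D 5·10=50, S→D 2·18=36, T→D 4·6=24. Service 387; fixed 89; total 476.
Difference: |1022 − 476| = 546.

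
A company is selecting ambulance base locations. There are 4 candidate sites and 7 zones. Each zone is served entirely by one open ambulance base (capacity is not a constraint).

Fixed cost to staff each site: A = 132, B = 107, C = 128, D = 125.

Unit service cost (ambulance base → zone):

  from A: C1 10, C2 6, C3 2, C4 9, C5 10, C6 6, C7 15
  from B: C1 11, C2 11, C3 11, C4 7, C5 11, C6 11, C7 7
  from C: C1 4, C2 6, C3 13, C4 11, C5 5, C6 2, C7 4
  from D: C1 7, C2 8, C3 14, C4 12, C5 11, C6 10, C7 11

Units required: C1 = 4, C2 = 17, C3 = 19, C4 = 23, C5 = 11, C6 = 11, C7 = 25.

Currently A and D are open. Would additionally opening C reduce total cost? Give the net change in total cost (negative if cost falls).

Yes — net change −158 (cost falls by 158).

Current service cost with {A, D}: 826.
Adding C: each zone re-picks its cheapest; new service cost 540, saving 286.
Extra fixed cost: 128. Net change = 128 − 286 = -158.
(Totals: 1083 → 925.)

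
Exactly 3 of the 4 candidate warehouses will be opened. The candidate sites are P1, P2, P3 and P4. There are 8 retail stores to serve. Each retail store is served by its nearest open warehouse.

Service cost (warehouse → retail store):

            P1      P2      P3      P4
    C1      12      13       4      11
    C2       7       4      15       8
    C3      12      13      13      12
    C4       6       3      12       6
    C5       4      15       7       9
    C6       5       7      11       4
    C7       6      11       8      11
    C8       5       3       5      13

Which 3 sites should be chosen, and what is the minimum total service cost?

With exactly 3 open, each retail store uses its cheapest among the chosen.
{P1, P2, P3}: C1→P3 4, C2→P2 4, C3→P1 12, C4→P2 3, C5→P1 4, C6→P1 5, C7→P1 6, C8→P2 3. Service cost 41.
{P2, P3, P4}: service cost 45
{P1, P2, P4}: service cost 47
Among all 4 size-3 choices, {P1, P2, P3} is lowest.

Choose P1, P2 and P3; total service cost 41.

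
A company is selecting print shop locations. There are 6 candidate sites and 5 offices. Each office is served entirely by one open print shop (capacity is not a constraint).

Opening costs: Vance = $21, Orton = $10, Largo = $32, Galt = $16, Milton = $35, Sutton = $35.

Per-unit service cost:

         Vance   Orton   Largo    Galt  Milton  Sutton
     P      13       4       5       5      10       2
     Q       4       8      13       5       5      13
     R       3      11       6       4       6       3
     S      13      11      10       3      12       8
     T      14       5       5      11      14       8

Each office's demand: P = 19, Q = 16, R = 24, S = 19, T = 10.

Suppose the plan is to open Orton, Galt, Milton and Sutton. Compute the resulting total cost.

Each office is assigned to its cheapest site among the open ones.
{Orton, Galt, Milton, Sutton}: P→Sutton 2·19=38, Q→Galt 5·16=80, R→Sutton 3·24=72, S→Galt 3·19=57, T→Orton 5·10=50. Service 297; fixed 96; total 393.

Total cost: 393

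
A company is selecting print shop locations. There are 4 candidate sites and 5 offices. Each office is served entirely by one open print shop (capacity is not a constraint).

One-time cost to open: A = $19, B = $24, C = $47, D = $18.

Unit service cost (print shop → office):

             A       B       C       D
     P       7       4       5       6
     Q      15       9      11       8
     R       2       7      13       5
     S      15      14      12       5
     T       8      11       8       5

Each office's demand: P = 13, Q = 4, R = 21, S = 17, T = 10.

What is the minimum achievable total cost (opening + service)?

For any fixed open set, each office goes to its cheapest open site; total = fixed + service.
{A, B, D}: P→B 4·13=52, Q→D 8·4=32, R→A 2·21=42, S→D 5·17=85, T→D 5·10=50. Service 261; fixed 61; total 322.
{A, D}: P→D 6·13=78, Q→D 8·4=32, R→A 2·21=42, S→D 5·17=85, T→D 5·10=50. Service 287; fixed 37; total 324.
{A, C, D}: service 274 + fixed 84 = 358
{A, B, C, D}: service 261 + fixed 108 = 369
(All 15 nonempty subsets were checked; A, B and D is lowest.)

Minimum total cost: 322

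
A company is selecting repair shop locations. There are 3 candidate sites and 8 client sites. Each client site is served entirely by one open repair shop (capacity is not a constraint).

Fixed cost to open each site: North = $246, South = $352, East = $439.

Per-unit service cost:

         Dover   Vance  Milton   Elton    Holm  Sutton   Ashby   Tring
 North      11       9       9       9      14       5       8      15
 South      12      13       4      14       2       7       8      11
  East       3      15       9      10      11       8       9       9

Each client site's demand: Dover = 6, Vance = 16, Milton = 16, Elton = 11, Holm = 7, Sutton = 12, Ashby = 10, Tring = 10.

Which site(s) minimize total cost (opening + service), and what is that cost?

For any fixed open set, each client site goes to its cheapest open site; total = fixed + service.
{North}: Dover→North 11·6=66, Vance→North 9·16=144, Milton→North 9·16=144, Elton→North 9·11=99, Holm→North 14·7=98, Sutton→North 5·12=60, Ashby→North 8·10=80, Tring→North 15·10=150. Service 841; fixed 246; total 1087.
{South}: service 786 + fixed 352 = 1138
{North, South}: service 637 + fixed 598 = 1235
{North, South, East}: Dover→East 3·6=18, Vance→North 9·16=144, Milton→South 4·16=64, Elton→North 9·11=99, Holm→South 2·7=14, Sutton→North 5·12=60, Ashby→North 8·10=80, Tring→East 9·10=90. Service 569; fixed 1037; total 1606.
(All 7 nonempty subsets were checked; North only is lowest.)

Open North only; minimum total cost 1087.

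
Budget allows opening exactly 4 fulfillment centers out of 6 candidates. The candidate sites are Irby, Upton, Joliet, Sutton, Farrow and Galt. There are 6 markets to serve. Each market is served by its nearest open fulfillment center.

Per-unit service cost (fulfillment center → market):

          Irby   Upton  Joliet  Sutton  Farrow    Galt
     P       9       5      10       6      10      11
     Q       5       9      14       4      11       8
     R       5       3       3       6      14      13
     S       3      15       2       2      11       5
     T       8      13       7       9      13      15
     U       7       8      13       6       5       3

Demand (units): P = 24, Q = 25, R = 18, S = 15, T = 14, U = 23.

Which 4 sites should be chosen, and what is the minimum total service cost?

With exactly 4 open, each market uses its cheapest among the chosen.
{Upton, Joliet, Sutton, Galt}: P→Upton 5·24=120, Q→Sutton 4·25=100, R→Upton 3·18=54, S→Joliet 2·15=30, T→Joliet 7·14=98, U→Galt 3·23=69. Service cost 471.
{Irby, Upton, Sutton, Galt}: service cost 485
{Irby, Joliet, Sutton, Galt}: service cost 495
Among all 15 size-4 choices, {Upton, Joliet, Sutton, Galt} is lowest.

Choose Upton, Joliet, Sutton and Galt; total service cost 471.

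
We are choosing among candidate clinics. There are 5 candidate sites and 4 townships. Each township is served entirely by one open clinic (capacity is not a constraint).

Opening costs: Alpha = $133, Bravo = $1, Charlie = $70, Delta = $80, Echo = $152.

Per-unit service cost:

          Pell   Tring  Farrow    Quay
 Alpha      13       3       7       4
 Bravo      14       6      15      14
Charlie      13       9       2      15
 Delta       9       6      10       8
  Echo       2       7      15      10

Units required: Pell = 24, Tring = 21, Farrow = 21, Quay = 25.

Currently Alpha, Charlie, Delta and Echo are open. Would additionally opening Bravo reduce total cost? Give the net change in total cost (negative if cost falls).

Current service cost with {Alpha, Charlie, Delta, Echo}: 253.
Adding Bravo: each township re-picks its cheapest; new service cost 253, saving 0.
Extra fixed cost: 1. Net change = 1 − 0 = 1.
(Totals: 688 → 689.)

No — net change +1 (cost rises by 1).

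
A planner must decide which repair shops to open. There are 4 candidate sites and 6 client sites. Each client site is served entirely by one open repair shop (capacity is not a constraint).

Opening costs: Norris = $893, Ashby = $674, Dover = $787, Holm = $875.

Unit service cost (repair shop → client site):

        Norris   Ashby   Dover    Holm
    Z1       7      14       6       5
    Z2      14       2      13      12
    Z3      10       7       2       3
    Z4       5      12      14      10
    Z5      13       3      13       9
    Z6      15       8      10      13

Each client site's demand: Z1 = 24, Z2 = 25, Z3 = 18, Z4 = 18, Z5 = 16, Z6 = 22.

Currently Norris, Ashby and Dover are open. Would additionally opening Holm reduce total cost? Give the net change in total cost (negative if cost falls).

Current service cost with {Norris, Ashby, Dover}: 544.
Adding Holm: each client site re-picks its cheapest; new service cost 520, saving 24.
Extra fixed cost: 875. Net change = 875 − 24 = 851.
(Totals: 2898 → 3749.)

No — net change +851 (cost rises by 851).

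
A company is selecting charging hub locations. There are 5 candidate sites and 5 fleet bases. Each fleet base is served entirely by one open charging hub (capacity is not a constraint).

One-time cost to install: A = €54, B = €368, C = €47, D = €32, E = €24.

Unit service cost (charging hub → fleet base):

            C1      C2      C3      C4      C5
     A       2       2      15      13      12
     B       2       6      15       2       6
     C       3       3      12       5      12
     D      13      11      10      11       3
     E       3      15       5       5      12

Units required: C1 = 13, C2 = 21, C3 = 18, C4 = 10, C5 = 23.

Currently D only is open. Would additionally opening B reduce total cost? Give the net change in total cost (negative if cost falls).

Current service cost with {D}: 759.
Adding B: each fleet base re-picks its cheapest; new service cost 421, saving 338.
Extra fixed cost: 368. Net change = 368 − 338 = 30.
(Totals: 791 → 821.)

No — net change +30 (cost rises by 30).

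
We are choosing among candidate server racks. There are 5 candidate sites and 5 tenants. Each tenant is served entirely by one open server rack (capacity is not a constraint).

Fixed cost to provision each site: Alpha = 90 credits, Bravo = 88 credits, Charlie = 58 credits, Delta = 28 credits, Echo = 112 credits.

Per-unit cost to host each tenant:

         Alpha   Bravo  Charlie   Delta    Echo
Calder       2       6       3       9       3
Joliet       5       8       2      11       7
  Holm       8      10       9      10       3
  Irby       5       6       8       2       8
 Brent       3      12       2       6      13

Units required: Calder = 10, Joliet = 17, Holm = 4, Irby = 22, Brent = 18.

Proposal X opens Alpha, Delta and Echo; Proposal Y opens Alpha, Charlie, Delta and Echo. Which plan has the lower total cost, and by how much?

Proposal X: {Alpha, Delta, Echo}: Calder→Alpha 2·10=20, Joliet→Alpha 5·17=85, Holm→Echo 3·4=12, Irby→Delta 2·22=44, Brent→Alpha 3·18=54. Service 215; fixed 230; total 445.
Proposal Y: {Alpha, Charlie, Delta, Echo}: Calder→Alpha 2·10=20, Joliet→Charlie 2·17=34, Holm→Echo 3·4=12, Irby→Delta 2·22=44, Brent→Charlie 2·18=36. Service 146; fixed 288; total 434.
Difference: |445 − 434| = 11.

Proposal Y is cheaper by 11.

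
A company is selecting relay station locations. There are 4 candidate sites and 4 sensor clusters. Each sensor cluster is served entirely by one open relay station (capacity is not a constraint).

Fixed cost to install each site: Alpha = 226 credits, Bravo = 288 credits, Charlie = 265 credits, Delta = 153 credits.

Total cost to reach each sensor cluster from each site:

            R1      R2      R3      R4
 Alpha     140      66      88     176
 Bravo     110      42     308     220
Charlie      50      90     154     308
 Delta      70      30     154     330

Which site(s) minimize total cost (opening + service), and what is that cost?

Open Alpha only; minimum total cost 696.

For any fixed open set, each sensor cluster goes to its cheapest open site; total = fixed + service.
{Alpha}: R1→Alpha 140, R2→Alpha 66, R3→Alpha 88, R4→Alpha 176. Service 470; fixed 226; total 696.
{Delta}: R1→Delta 70, R2→Delta 30, R3→Delta 154, R4→Delta 330. Service 584; fixed 153; total 737.
{Alpha, Delta}: service 364 + fixed 379 = 743
{Alpha, Bravo, Charlie, Delta}: R1→Charlie 50, R2→Delta 30, R3→Alpha 88, R4→Alpha 176. Service 344; fixed 932; total 1276.
(All 15 nonempty subsets were checked; Alpha only is lowest.)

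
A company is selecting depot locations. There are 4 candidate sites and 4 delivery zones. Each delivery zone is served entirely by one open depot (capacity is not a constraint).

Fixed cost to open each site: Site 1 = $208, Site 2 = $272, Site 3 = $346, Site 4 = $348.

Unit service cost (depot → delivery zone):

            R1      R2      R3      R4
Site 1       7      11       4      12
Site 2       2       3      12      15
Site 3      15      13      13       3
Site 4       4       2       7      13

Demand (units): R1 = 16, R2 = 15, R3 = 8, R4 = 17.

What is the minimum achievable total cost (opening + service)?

Minimum total cost: 700

For any fixed open set, each delivery zone goes to its cheapest open site; total = fixed + service.
{Site 2}: R1→Site 2 2·16=32, R2→Site 2 3·15=45, R3→Site 2 12·8=96, R4→Site 2 15·17=255. Service 428; fixed 272; total 700.
{Site 4}: R1→Site 4 4·16=64, R2→Site 4 2·15=30, R3→Site 4 7·8=56, R4→Site 4 13·17=221. Service 371; fixed 348; total 719.
{Site 1}: service 513 + fixed 208 = 721
{Site 1, Site 2, Site 3, Site 4}: service 145 + fixed 1174 = 1319
(All 15 nonempty subsets were checked; Site 2 only is lowest.)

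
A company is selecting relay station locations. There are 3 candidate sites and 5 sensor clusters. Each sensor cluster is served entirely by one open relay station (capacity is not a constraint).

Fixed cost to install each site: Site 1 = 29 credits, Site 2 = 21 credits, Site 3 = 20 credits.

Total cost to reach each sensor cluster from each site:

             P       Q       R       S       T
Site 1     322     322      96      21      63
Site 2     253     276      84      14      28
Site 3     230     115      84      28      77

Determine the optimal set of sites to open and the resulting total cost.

For any fixed open set, each sensor cluster goes to its cheapest open site; total = fixed + service.
{Site 2, Site 3}: P→Site 3 230, Q→Site 3 115, R→Site 2 84, S→Site 2 14, T→Site 2 28. Service 471; fixed 41; total 512.
{Site 1, Site 2, Site 3}: service 471 + fixed 70 = 541
{Site 3}: P→Site 3 230, Q→Site 3 115, R→Site 3 84, S→Site 3 28, T→Site 3 77. Service 534; fixed 20; total 554.
No other subset beats 512.

Open Site 2 and Site 3; minimum total cost 512.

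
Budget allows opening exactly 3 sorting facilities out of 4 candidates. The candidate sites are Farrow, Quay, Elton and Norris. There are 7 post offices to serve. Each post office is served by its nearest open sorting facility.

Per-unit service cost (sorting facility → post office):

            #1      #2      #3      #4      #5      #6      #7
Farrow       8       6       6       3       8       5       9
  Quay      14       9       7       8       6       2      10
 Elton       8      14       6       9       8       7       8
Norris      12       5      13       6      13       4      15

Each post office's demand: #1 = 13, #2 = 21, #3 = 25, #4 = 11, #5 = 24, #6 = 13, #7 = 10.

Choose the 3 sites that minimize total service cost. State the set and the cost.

Choose Farrow, Quay and Norris; total service cost 652.

With exactly 3 open, each post office uses its cheapest among the chosen.
{Farrow, Quay, Norris}: #1→Farrow 8·13=104, #2→Norris 5·21=105, #3→Farrow 6·25=150, #4→Farrow 3·11=33, #5→Quay 6·24=144, #6→Quay 2·13=26, #7→Farrow 9·10=90. Service cost 652.
{Farrow, Quay, Elton}: service cost 663
{Quay, Elton, Norris}: service cost 675
Among all 4 size-3 choices, {Farrow, Quay, Norris} is lowest.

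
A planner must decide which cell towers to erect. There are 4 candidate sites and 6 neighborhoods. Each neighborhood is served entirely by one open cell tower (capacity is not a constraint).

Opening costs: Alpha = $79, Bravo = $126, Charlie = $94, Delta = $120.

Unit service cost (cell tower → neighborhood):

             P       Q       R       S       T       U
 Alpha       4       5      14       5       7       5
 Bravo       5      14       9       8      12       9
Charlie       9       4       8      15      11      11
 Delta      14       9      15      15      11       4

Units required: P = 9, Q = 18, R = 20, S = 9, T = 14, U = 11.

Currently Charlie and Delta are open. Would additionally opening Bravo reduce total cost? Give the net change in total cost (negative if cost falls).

Current service cost with {Charlie, Delta}: 646.
Adding Bravo: each neighborhood re-picks its cheapest; new service cost 547, saving 99.
Extra fixed cost: 126. Net change = 126 − 99 = 27.
(Totals: 860 → 887.)

No — net change +27 (cost rises by 27).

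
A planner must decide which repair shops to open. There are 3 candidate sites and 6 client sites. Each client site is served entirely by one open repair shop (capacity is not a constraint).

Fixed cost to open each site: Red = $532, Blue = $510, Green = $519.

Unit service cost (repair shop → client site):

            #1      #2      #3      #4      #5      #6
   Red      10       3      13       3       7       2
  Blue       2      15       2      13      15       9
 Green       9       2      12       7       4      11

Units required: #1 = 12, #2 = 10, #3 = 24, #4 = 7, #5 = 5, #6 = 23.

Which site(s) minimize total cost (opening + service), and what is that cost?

Open Red only; minimum total cost 1096.

For any fixed open set, each client site goes to its cheapest open site; total = fixed + service.
{Red}: #1→Red 10·12=120, #2→Red 3·10=30, #3→Red 13·24=312, #4→Red 3·7=21, #5→Red 7·5=35, #6→Red 2·23=46. Service 564; fixed 532; total 1096.
{Blue}: service 595 + fixed 510 = 1105
{Red, Blue}: service 204 + fixed 1042 = 1246
{Red, Blue, Green}: service 179 + fixed 1561 = 1740
(All 7 nonempty subsets were checked; Red only is lowest.)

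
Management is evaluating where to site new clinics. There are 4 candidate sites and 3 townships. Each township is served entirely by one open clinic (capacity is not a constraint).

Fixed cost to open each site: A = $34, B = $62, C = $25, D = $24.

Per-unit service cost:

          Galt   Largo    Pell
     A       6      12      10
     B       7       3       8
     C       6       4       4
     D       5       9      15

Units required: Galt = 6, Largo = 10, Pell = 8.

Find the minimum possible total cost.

For any fixed open set, each township goes to its cheapest open site; total = fixed + service.
{C}: Galt→C 6·6=36, Largo→C 4·10=40, Pell→C 4·8=32. Service 108; fixed 25; total 133.
{C, D}: Galt→D 5·6=30, Largo→C 4·10=40, Pell→C 4·8=32. Service 102; fixed 49; total 151.
{A, C}: Galt→A 6·6=36, Largo→C 4·10=40, Pell→C 4·8=32. Service 108; fixed 59; total 167.
{A, B, C, D}: service 92 + fixed 145 = 237
(All 15 nonempty subsets were checked; C only is lowest.)

Minimum total cost: 133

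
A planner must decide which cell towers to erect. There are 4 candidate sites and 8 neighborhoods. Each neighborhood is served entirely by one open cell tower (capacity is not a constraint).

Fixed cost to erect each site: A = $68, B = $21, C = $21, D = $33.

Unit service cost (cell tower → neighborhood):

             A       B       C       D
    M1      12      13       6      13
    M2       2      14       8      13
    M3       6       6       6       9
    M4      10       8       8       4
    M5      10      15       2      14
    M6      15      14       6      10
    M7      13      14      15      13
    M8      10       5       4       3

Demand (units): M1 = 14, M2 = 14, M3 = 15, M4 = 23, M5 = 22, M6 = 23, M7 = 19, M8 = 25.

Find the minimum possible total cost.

For any fixed open set, each neighborhood goes to its cheapest open site; total = fixed + service.
{A, C, D}: M1→C 6·14=84, M2→A 2·14=28, M3→A 6·15=90, M4→D 4·23=92, M5→C 2·22=44, M6→C 6·23=138, M7→A 13·19=247, M8→D 3·25=75. Service 798; fixed 122; total 920.
{C, D}: service 882 + fixed 54 = 936
{A, B, C, D}: service 798 + fixed 143 = 941
{B}: M1→B 13·14=182, M2→B 14·14=196, M3→B 6·15=90, M4→B 8·23=184, M5→B 15·22=330, M6→B 14·23=322, M7→B 14·19=266, M8→B 5·25=125. Service 1695; fixed 21; total 1716.
No other subset beats 920.

Minimum total cost: 920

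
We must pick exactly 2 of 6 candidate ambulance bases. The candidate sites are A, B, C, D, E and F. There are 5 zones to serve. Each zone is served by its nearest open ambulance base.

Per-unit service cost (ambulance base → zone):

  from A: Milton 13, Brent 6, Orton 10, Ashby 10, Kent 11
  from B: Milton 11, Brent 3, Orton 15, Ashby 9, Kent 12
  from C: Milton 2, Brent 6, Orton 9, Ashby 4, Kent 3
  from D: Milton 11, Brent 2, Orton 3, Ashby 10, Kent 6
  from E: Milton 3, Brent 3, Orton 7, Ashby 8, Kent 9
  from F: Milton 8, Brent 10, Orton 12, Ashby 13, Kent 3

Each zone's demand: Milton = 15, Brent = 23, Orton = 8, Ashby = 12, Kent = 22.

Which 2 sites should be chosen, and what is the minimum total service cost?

Choose C and D; total service cost 214.

With exactly 2 open, each zone uses its cheapest among the chosen.
{C, D}: Milton→C 2·15=30, Brent→D 2·23=46, Orton→D 3·8=24, Ashby→C 4·12=48, Kent→C 3·22=66. Service cost 214.
{C, E}: service cost 269
{B, C}: service cost 285
Among all 15 size-2 choices, {C, D} is lowest.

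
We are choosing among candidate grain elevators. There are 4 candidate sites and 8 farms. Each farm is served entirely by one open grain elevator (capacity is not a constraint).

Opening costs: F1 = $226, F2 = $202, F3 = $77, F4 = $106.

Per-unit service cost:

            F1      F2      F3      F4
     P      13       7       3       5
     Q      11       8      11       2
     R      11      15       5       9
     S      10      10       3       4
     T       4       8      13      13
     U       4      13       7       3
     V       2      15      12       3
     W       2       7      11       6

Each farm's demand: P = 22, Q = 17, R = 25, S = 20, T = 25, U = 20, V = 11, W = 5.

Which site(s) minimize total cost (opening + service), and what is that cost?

For any fixed open set, each farm goes to its cheapest open site; total = fixed + service.
{F1, F3, F4}: P→F3 3·22=66, Q→F4 2·17=34, R→F3 5·25=125, S→F3 3·20=60, T→F1 4·25=100, U→F4 3·20=60, V→F1 2·11=22, W→F1 2·5=10. Service 477; fixed 409; total 886.
{F3, F4}: service 733 + fixed 183 = 916
{F1, F3}: P→F3 3·22=66, Q→F1 11·17=187, R→F3 5·25=125, S→F3 3·20=60, T→F1 4·25=100, U→F1 4·20=80, V→F1 2·11=22, W→F1 2·5=10. Service 650; fixed 303; total 953.
{F1, F2, F3, F4}: service 477 + fixed 611 = 1088
No other subset beats 886.

Open F1, F3 and F4; minimum total cost 886.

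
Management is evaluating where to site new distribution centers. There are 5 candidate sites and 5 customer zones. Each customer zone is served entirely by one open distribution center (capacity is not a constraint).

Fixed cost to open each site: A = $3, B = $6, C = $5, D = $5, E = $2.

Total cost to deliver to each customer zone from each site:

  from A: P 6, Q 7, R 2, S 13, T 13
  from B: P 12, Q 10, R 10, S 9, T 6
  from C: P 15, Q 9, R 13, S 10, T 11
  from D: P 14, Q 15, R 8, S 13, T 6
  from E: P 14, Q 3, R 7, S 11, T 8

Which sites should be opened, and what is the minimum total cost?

For any fixed open set, each customer zone goes to its cheapest open site; total = fixed + service.
{A, E}: P→A 6, Q→E 3, R→A 2, S→E 11, T→E 8. Service 30; fixed 5; total 35.
{A, B, E}: P→A 6, Q→E 3, R→A 2, S→B 9, T→B 6. Service 26; fixed 11; total 37.
{A, D, E}: P→A 6, Q→E 3, R→A 2, S→E 11, T→D 6. Service 28; fixed 10; total 38.
{A, B, C, D, E}: service 26 + fixed 21 = 47
No other subset beats 35.

Open A and E; minimum total cost 35.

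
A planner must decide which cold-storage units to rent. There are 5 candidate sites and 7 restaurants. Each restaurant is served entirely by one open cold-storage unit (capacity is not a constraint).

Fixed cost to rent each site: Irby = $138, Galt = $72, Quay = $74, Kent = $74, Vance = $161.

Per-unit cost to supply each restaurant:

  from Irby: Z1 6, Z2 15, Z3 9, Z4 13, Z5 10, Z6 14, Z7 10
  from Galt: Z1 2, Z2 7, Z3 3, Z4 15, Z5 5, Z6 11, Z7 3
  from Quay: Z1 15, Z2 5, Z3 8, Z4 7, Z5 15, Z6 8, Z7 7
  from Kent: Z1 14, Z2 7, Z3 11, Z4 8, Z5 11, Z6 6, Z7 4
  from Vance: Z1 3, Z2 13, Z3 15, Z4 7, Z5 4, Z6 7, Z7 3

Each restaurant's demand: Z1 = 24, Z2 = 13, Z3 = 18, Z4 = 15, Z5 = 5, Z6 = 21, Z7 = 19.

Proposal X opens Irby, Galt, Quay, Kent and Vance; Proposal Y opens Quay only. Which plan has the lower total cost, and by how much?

Proposal X: {Irby, Galt, Quay, Kent, Vance}: Z1→Galt 2·24=48, Z2→Quay 5·13=65, Z3→Galt 3·18=54, Z4→Quay 7·15=105, Z5→Vance 4·5=20, Z6→Kent 6·21=126, Z7→Galt 3·19=57. Service 475; fixed 519; total 994.
Proposal Y: {Quay}: Z1→Quay 15·24=360, Z2→Quay 5·13=65, Z3→Quay 8·18=144, Z4→Quay 7·15=105, Z5→Quay 15·5=75, Z6→Quay 8·21=168, Z7→Quay 7·19=133. Service 1050; fixed 74; total 1124.
Difference: |994 − 1124| = 130.

Proposal X is cheaper by 130.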